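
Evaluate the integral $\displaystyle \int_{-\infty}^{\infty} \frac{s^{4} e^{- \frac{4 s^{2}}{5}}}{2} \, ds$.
$\frac{75 \sqrt{5} \sqrt{\pi}}{256}$

Start from the elementary integral
$$J(a) = \int_{-\infty}^{\infty} \frac{e^{- a s^{2}}}{2} \, ds = \frac{\sqrt{\pi}}{2 \sqrt{a}}.$$

Differentiating under the integral sign brings down a factor of $(-s^2)$:
$$\frac{dJ}{da} = \int_{-\infty}^{\infty} - \frac{s^{2} e^{- a s^{2}}}{2} \, ds = - \frac{\sqrt{\pi}}{4 a^{\frac{3}{2}}}.$$

Repeating twice in total — each differentiation brings down another $(-s^2)$ — gives
$$\frac{d^{2}J}{da^{2}} = \int_{-\infty}^{\infty} \frac{s^{4} e^{- a s^{2}}}{2} \, ds = \frac{3 \sqrt{\pi}}{8 a^{\frac{5}{2}}},$$
and the integrand here is exactly the target integrand, so $I = \frac{3 \sqrt{\pi}}{8 a^{\frac{5}{2}}}$.

Setting $a = \frac{4}{5}$:
$$I = \frac{75 \sqrt{5} \sqrt{\pi}}{256}.$$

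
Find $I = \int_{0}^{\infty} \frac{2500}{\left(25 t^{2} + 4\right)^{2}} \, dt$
$\frac{125 \pi}{8}$

Recall the elementary integral
$$J(a) = \int_{0}^{\infty} \frac{4}{a^{2} + t^{2}} \, dt = \frac{2 \pi}{a}.$$

Differentiating under the integral sign with respect to $a$,
$$\frac{dJ}{da} = \int_{0}^{\infty} - \frac{8 a}{\left(a^{2} + t^{2}\right)^{2}} \, dt = - \frac{2 \pi}{a^{2}},$$
so $\int_{0}^{\infty} \frac{4}{\left(a^{2} + t^{2}\right)^{2}} \, dt = \frac{\pi}{a^{3}}$.

Setting $a = \frac{2}{5}$:
$$I = \frac{125 \pi}{8}.$$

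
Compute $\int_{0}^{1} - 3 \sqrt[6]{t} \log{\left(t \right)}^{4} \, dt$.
$- \frac{559872}{16807}$

Begin with the known integral
$$J(a) = \int_{0}^{1} - 3 t^{a} \, dt = - \frac{3}{a + 1}.$$

Differentiating under the integral sign brings down a factor of $\ln t$:
$$\frac{dJ}{da} = \int_{0}^{1} - 3 t^{a} \log{\left(t \right)} \, dt = \frac{3}{\left(a + 1\right)^{2}}.$$

Repeating $4$ times in total — each differentiation brings down another $\ln t$ — gives
$$\frac{d^{4}J}{da^{4}} = \int_{0}^{1} - 3 t^{a} \log{\left(t \right)}^{4} \, dt = - \frac{72}{\left(a + 1\right)^{5}},$$
and the integrand here is exactly the target integrand, so $I = - \frac{72}{\left(a + 1\right)^{5}}$.

Setting $a = \frac{1}{6}$:
$$I = - \frac{559872}{16807}.$$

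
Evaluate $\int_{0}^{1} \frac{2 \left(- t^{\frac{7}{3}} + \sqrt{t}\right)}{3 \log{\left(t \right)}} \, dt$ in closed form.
$\log{\left(\frac{3 \sqrt[3]{60}}{20} \right)}$

Consider the one-parameter family: let $I(a) = \int_{0}^{1} \frac{2 \left(- t^{\frac{7}{3}} + t^{a}\right)}{3 \log{\left(t \right)}} \, dt$.

Since $\dfrac{\partial}{\partial a}\,t^{a} = t^{a} \ln t$, the $\ln t$ in the denominator cancels and
$$\frac{dI}{da} = \int_{0}^{1} \frac{2}{3} t^{a} \, dt = \frac{2}{3} \left[\frac{t^{a+1}}{a+1}\right]_0^1 = \frac{2}{3 \left(a + 1\right)}.$$

Integrating with respect to $a$ gives $I(a) = \log{\left(\frac{\sqrt[3]{10} \cdot 3^{\frac{2}{3}} \left(a + 1\right)^{\frac{2}{3}}}{10} \right)} + C$.

At $a = \frac{7}{3}$ the integrand is identically $0$, so $I(\frac{7}{3}) = 0$. The closed form gives $0$, hence $C = 0$.

Setting $a = \frac{1}{2}$:
$$I = \log{\left(\frac{3 \sqrt[3]{60}}{20} \right)}.$$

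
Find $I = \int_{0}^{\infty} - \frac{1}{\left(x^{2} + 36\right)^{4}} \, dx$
$- \frac{5 \pi}{8957952}$

Begin with the known result
$$J(a) = \int_{0}^{\infty} - \frac{1}{a^{2} + x^{2}} \, dx = - \frac{\pi}{2 a}.$$

Differentiating under the integral sign with respect to $a$,
$$\frac{dJ}{da} = \int_{0}^{\infty} \frac{2 a}{\left(a^{2} + x^{2}\right)^{2}} \, dx = \frac{\pi}{2 a^{2}},$$
so $\int_{0}^{\infty} - \frac{1}{\left(a^{2} + x^{2}\right)^{2}} \, dx = - \frac{\pi}{4 a^{3}}$.

Repeating — each differentiation of $1/(x^2+a^2)^j$ produces $-2ja/(x^2+a^2)^{j+1}$ — and dividing through by $-2ja$ at each step yields, after $3$ differentiations in total,
$$\int_{0}^{\infty} - \frac{1}{\left(a^{2} + x^{2}\right)^{4}} \, dx = - \frac{5 \pi}{32 a^{7}}.$$

Setting $a = 6$:
$$I = - \frac{5 \pi}{8957952}.$$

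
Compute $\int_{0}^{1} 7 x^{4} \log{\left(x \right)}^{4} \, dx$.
$\frac{168}{3125}$

Begin with the known integral
$$J(a) = \int_{0}^{1} 7 x^{a} \, dx = \frac{7}{a + 1}.$$

Differentiating under the integral sign brings down a factor of $\ln x$:
$$\frac{dJ}{da} = \int_{0}^{1} 7 x^{a} \log{\left(x \right)} \, dx = - \frac{7}{\left(a + 1\right)^{2}}.$$

Repeating $4$ times in total — each differentiation brings down another $\ln x$ — gives
$$\frac{d^{4}J}{da^{4}} = \int_{0}^{1} 7 x^{a} \log{\left(x \right)}^{4} \, dx = \frac{168}{\left(a + 1\right)^{5}},$$
and the integrand here is exactly the target integrand, so $I = \frac{168}{\left(a + 1\right)^{5}}$.

Setting $a = 4$:
$$I = \frac{168}{3125}.$$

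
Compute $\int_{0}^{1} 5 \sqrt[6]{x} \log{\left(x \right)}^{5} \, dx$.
$- \frac{27993600}{117649}$

Start from the elementary integral
$$J(a) = \int_{0}^{1} 5 x^{a} \, dx = \frac{5}{a + 1}.$$

Differentiating under the integral sign brings down a factor of $\ln x$:
$$\frac{dJ}{da} = \int_{0}^{1} 5 x^{a} \log{\left(x \right)} \, dx = - \frac{5}{\left(a + 1\right)^{2}}.$$

Repeating $5$ times in total — each differentiation brings down another $\ln x$ — gives
$$\frac{d^{5}J}{da^{5}} = \int_{0}^{1} 5 x^{a} \log{\left(x \right)}^{5} \, dx = - \frac{600}{\left(a + 1\right)^{6}},$$
and the integrand here is exactly the target integrand, so $I = - \frac{600}{\left(a + 1\right)^{6}}$.

Setting $a = \frac{1}{6}$:
$$I = - \frac{27993600}{117649}.$$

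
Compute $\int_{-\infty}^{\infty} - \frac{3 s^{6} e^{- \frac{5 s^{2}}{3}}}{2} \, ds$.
$- \frac{243 \sqrt{15} \sqrt{\pi}}{2000}$

Begin with the known integral
$$J(a) = \int_{-\infty}^{\infty} - \frac{3 e^{- a s^{2}}}{2} \, ds = - \frac{3 \sqrt{\pi}}{2 \sqrt{a}}.$$

Differentiating under the integral sign brings down a factor of $(-s^2)$:
$$\frac{dJ}{da} = \int_{-\infty}^{\infty} \frac{3 s^{2} e^{- a s^{2}}}{2} \, ds = \frac{3 \sqrt{\pi}}{4 a^{\frac{3}{2}}}.$$

Repeating $3$ times in total — each differentiation brings down another $(-s^2)$ — gives
$$\frac{d^{3}J}{da^{3}} = \int_{-\infty}^{\infty} \frac{3 s^{6} e^{- a s^{2}}}{2} \, ds = \frac{45 \sqrt{\pi}}{16 a^{\frac{7}{2}}},$$
and the integrand here is $(-1)^{3}$ times the target integrand, so $I = (-1)^{3}\,\frac{d^{3}J}{da^{3}} = - \frac{45 \sqrt{\pi}}{16 a^{\frac{7}{2}}}$.

Setting $a = \frac{5}{3}$:
$$I = - \frac{243 \sqrt{15} \sqrt{\pi}}{2000}.$$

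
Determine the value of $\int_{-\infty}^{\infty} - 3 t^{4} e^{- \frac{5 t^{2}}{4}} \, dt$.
$- \frac{72 \sqrt{5} \sqrt{\pi}}{125}$

Consider the simpler parametrised integral
$$J(a) = \int_{-\infty}^{\infty} - 3 e^{- a t^{2}} \, dt = - \frac{3 \sqrt{\pi}}{\sqrt{a}}.$$

Differentiating under the integral sign brings down a factor of $(-t^2)$:
$$\frac{dJ}{da} = \int_{-\infty}^{\infty} 3 t^{2} e^{- a t^{2}} \, dt = \frac{3 \sqrt{\pi}}{2 a^{\frac{3}{2}}}.$$

Repeating twice in total — each differentiation brings down another $(-t^2)$ — gives
$$\frac{d^{2}J}{da^{2}} = \int_{-\infty}^{\infty} - 3 t^{4} e^{- a t^{2}} \, dt = - \frac{9 \sqrt{\pi}}{4 a^{\frac{5}{2}}},$$
and the integrand here is exactly the target integrand, so $I = - \frac{9 \sqrt{\pi}}{4 a^{\frac{5}{2}}}$.

Setting $a = \frac{5}{4}$:
$$I = - \frac{72 \sqrt{5} \sqrt{\pi}}{125}.$$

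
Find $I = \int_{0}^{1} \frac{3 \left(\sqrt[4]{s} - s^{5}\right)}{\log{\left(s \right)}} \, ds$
$- \log{\left(\frac{13824}{125} \right)}$

Consider the one-parameter family: let $I(a) = \int_{0}^{1} \frac{3 \left(\sqrt[4]{s} - s^{a}\right)}{\log{\left(s \right)}} \, ds$.

Since $\dfrac{\partial}{\partial a}\,s^{a} = s^{a} \ln s$, the $\ln s$ in the denominator cancels and
$$\frac{dI}{da} = \int_{0}^{1} -3 s^{a} \, ds = -3 \left[\frac{s^{a+1}}{a+1}\right]_0^1 = - \frac{3}{a + 1}.$$

Integrating with respect to $a$ gives $I(a) = - \log{\left(\frac{64 \left(a + 1\right)^{3}}{125} \right)} + C$.

At $a = \frac{1}{4}$ the integrand is identically $0$, so $I(\frac{1}{4}) = 0$. The closed form gives $0$, hence $C = 0$.

Setting $a = 5$:
$$I = - \log{\left(\frac{13824}{125} \right)}.$$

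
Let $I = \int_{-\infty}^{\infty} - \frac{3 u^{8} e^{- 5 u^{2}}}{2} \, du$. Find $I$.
$- \frac{63 \sqrt{5} \sqrt{\pi}}{20000}$

Begin with the known integral
$$J(a) = \int_{-\infty}^{\infty} - \frac{3 e^{- a u^{2}}}{2} \, du = - \frac{3 \sqrt{\pi}}{2 \sqrt{a}}.$$

Differentiating under the integral sign brings down a factor of $(-u^2)$:
$$\frac{dJ}{da} = \int_{-\infty}^{\infty} \frac{3 u^{2} e^{- a u^{2}}}{2} \, du = \frac{3 \sqrt{\pi}}{4 a^{\frac{3}{2}}}.$$

Repeating $4$ times in total — each differentiation brings down another $(-u^2)$ — gives
$$\frac{d^{4}J}{da^{4}} = \int_{-\infty}^{\infty} - \frac{3 u^{8} e^{- a u^{2}}}{2} \, du = - \frac{315 \sqrt{\pi}}{32 a^{\frac{9}{2}}},$$
and the integrand here is exactly the target integrand, so $I = - \frac{315 \sqrt{\pi}}{32 a^{\frac{9}{2}}}$.

Setting $a = 5$:
$$I = - \frac{63 \sqrt{5} \sqrt{\pi}}{20000}.$$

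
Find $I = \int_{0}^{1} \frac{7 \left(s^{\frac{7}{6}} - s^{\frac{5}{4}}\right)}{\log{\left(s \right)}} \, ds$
$- \log{\left(\frac{10460353203}{8031810176} \right)}$

Replace the exponent $\frac{5}{4}$ by a parameter $a$: let $I(a) = \int_{0}^{1} \frac{7 \left(s^{\frac{7}{6}} - s^{a}\right)}{\log{\left(s \right)}} \, ds$.

Since $\dfrac{\partial}{\partial a}\,s^{a} = s^{a} \ln s$, the $\ln s$ in the denominator cancels and
$$\frac{dI}{da} = \int_{0}^{1} -7 s^{a} \, ds = -7 \left[\frac{s^{a+1}}{a+1}\right]_0^1 = - \frac{7}{a + 1}.$$

Integrating with respect to $a$ gives $I(a) = - \log{\left(\frac{279936 \left(a + 1\right)^{7}}{62748517} \right)} + C$.

At $a = \frac{7}{6}$ the integrand is identically $0$, so $I(\frac{7}{6}) = 0$. The closed form gives $0$, hence $C = 0$.

Setting $a = \frac{5}{4}$:
$$I = - \log{\left(\frac{10460353203}{8031810176} \right)}.$$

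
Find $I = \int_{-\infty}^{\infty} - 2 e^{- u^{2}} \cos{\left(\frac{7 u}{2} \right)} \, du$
$- \frac{2 \sqrt{\pi}}{e^{\frac{49}{16}}}$

Let $b$ denote the cosine frequency and define $I(b) = \int_{-\infty}^{\infty} - 2 e^{- u^{2}} \cos{\left(b u \right)} \, du$.

Differentiating under the integral sign,
$$I'(b) = \int_{-\infty}^{\infty} 2 u e^{- u^{2}} \sin{\left(b u \right)} \, du.$$

Integrate $\int_{-\infty}^{\infty} u \sin(b u)\, e^{- u^{2}}\, du$ by parts with $w = \sin(b u)$ and $dv = u\, e^{- u^{2}}\, du$, giving $v = - \frac{e^{- u^{2}}}{2}$. The boundary term vanishes and
$$\int_{-\infty}^{\infty} u \sin(b u)\, e^{- u^{2}}\, du = \frac{b}{2} \int_{-\infty}^{\infty} \cos(b u)\, e^{- u^{2}}\, du,$$
so $I'(b) = - \frac{b}{2}\, I(b)$.

This is a separable first-order ODE; solving with the initial condition $I(0) = \int_{-\infty}^{\infty} - 2 e^{- u^{2}}\,du = - 2 \sqrt{\pi}$ gives
$$I(b) = - 2 \sqrt{\pi} e^{- \frac{b^{2}}{4}}.$$

Setting $b = \frac{7}{2}$:
$$I = - \frac{2 \sqrt{\pi}}{e^{\frac{49}{16}}}.$$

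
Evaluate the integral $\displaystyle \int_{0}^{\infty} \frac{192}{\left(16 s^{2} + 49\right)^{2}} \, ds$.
$\frac{12 \pi}{343}$

Recall the elementary integral
$$J(a) = \int_{0}^{\infty} \frac{3}{4 \left(a^{2} + s^{2}\right)} \, ds = \frac{3 \pi}{8 a}.$$

Differentiating under the integral sign with respect to $a$,
$$\frac{dJ}{da} = \int_{0}^{\infty} - \frac{3 a}{2 \left(a^{2} + s^{2}\right)^{2}} \, ds = - \frac{3 \pi}{8 a^{2}},$$
so $\int_{0}^{\infty} \frac{3}{4 \left(a^{2} + s^{2}\right)^{2}} \, ds = \frac{3 \pi}{16 a^{3}}$.

Setting $a = \frac{7}{4}$:
$$I = \frac{12 \pi}{343}.$$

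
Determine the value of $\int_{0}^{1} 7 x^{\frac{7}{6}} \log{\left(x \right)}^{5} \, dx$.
$- \frac{39191040}{4826809}$

Begin with the known integral
$$J(a) = \int_{0}^{1} 7 x^{a} \, dx = \frac{7}{a + 1}.$$

Differentiating under the integral sign brings down a factor of $\ln x$:
$$\frac{dJ}{da} = \int_{0}^{1} 7 x^{a} \log{\left(x \right)} \, dx = - \frac{7}{\left(a + 1\right)^{2}}.$$

Repeating $5$ times in total — each differentiation brings down another $\ln x$ — gives
$$\frac{d^{5}J}{da^{5}} = \int_{0}^{1} 7 x^{a} \log{\left(x \right)}^{5} \, dx = - \frac{840}{\left(a + 1\right)^{6}},$$
and the integrand here is exactly the target integrand, so $I = - \frac{840}{\left(a + 1\right)^{6}}$.

Setting $a = \frac{7}{6}$:
$$I = - \frac{39191040}{4826809}.$$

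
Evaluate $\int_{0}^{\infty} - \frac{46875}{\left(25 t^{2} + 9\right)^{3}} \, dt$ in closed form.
$- \frac{3125 \pi}{432}$

Start from the standard arctangent integral
$$J(a) = \int_{0}^{\infty} - \frac{3}{a^{2} + t^{2}} \, dt = - \frac{3 \pi}{2 a}.$$

Differentiating under the integral sign with respect to $a$,
$$\frac{dJ}{da} = \int_{0}^{\infty} \frac{6 a}{\left(a^{2} + t^{2}\right)^{2}} \, dt = \frac{3 \pi}{2 a^{2}},$$
so $\int_{0}^{\infty} - \frac{3}{\left(a^{2} + t^{2}\right)^{2}} \, dt = - \frac{3 \pi}{4 a^{3}}$.

Repeating — each differentiation of $1/(t^2+a^2)^j$ produces $-2ja/(t^2+a^2)^{j+1}$ — and dividing through by $-2ja$ at each step yields, after $2$ differentiations in total,
$$\int_{0}^{\infty} - \frac{3}{\left(a^{2} + t^{2}\right)^{3}} \, dt = - \frac{9 \pi}{16 a^{5}}.$$

Setting $a = \frac{3}{5}$:
$$I = - \frac{3125 \pi}{432}.$$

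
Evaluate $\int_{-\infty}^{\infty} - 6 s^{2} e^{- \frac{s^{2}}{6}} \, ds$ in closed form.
$- 18 \sqrt{6} \sqrt{\pi}$

Consider the simpler parametrised integral
$$J(a) = \int_{-\infty}^{\infty} - 6 e^{- a s^{2}} \, ds = - \frac{6 \sqrt{\pi}}{\sqrt{a}}.$$

Differentiating under the integral sign brings down a factor of $(-s^2)$:
$$\frac{dJ}{da} = \int_{-\infty}^{\infty} 6 s^{2} e^{- a s^{2}} \, ds = \frac{3 \sqrt{\pi}}{a^{\frac{3}{2}}}.$$

The integral on the left is $-I$, so $I = - \frac{3 \sqrt{\pi}}{a^{\frac{3}{2}}}$.

Setting $a = \frac{1}{6}$:
$$I = - 18 \sqrt{6} \sqrt{\pi}.$$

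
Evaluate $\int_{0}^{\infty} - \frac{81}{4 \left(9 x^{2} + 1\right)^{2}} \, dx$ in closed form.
$- \frac{27 \pi}{16}$

Recall the elementary integral
$$J(a) = \int_{0}^{\infty} - \frac{1}{4 \left(a^{2} + x^{2}\right)} \, dx = - \frac{\pi}{8 a}.$$

Differentiating under the integral sign with respect to $a$,
$$\frac{dJ}{da} = \int_{0}^{\infty} \frac{a}{2 \left(a^{2} + x^{2}\right)^{2}} \, dx = \frac{\pi}{8 a^{2}},$$
so $\int_{0}^{\infty} - \frac{1}{4 \left(a^{2} + x^{2}\right)^{2}} \, dx = - \frac{\pi}{16 a^{3}}$.

Setting $a = \frac{1}{3}$:
$$I = - \frac{27 \pi}{16}.$$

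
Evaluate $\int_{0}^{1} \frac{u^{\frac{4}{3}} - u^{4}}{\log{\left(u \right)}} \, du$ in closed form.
$\log{\left(\frac{7}{15} \right)}$

Introduce a parameter $a$ in the exponent: let $I(a) = \int_{0}^{1} \frac{- u^{4} + u^{a}}{\log{\left(u \right)}} \, du$.

Since $\dfrac{\partial}{\partial a}\,u^{a} = u^{a} \ln u$, the $\ln u$ in the denominator cancels and
$$\frac{dI}{da} = \int_{0}^{1} u^{a} \, du = \left[\frac{u^{a+1}}{a+1}\right]_0^1 = \frac{1}{a + 1}.$$

Integrating with respect to $a$ gives $I(a) = \log{\left(\frac{a}{5} + \frac{1}{5} \right)} + C$.

At $a = 4$ the integrand is identically $0$, so $I(4) = 0$. The closed form gives $0$, hence $C = 0$.

Setting $a = \frac{4}{3}$:
$$I = \log{\left(\frac{7}{15} \right)}.$$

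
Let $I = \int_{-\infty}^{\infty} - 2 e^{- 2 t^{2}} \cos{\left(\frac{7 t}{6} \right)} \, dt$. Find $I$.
$- \frac{\sqrt{2} \sqrt{\pi}}{e^{\frac{49}{288}}}$

Let $b$ denote the cosine frequency and define $I(b) = \int_{-\infty}^{\infty} - 2 e^{- 2 t^{2}} \cos{\left(b t \right)} \, dt$.

Differentiating under the integral sign,
$$I'(b) = \int_{-\infty}^{\infty} 2 t e^{- 2 t^{2}} \sin{\left(b t \right)} \, dt.$$

Integrate $\int_{-\infty}^{\infty} t \sin(b t)\, e^{- 2 t^{2}}\, dt$ by parts with $u = \sin(b t)$ and $dv = t\, e^{- 2 t^{2}}\, dt$, giving $v = - \frac{e^{- 2 t^{2}}}{4}$. The boundary term vanishes and
$$\int_{-\infty}^{\infty} t \sin(b t)\, e^{- 2 t^{2}}\, dt = \frac{b}{4} \int_{-\infty}^{\infty} \cos(b t)\, e^{- 2 t^{2}}\, dt,$$
so $I'(b) = - \frac{b}{4}\, I(b)$.

This is a separable first-order ODE; solving with the initial condition $I(0) = \int_{-\infty}^{\infty} - 2 e^{- 2 t^{2}}\,dt = - \sqrt{2} \sqrt{\pi}$ gives
$$I(b) = - \sqrt{2} \sqrt{\pi} e^{- \frac{b^{2}}{8}}.$$

Setting $b = \frac{7}{6}$:
$$I = - \frac{\sqrt{2} \sqrt{\pi}}{e^{\frac{49}{288}}}.$$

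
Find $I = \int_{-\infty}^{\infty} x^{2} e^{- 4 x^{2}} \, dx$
$\frac{\sqrt{\pi}}{16}$

Begin with the known integral
$$J(a) = \int_{-\infty}^{\infty} e^{- a x^{2}} \, dx = \frac{\sqrt{\pi}}{\sqrt{a}}.$$

Differentiating under the integral sign brings down a factor of $(-x^2)$:
$$\frac{dJ}{da} = \int_{-\infty}^{\infty} - x^{2} e^{- a x^{2}} \, dx = - \frac{\sqrt{\pi}}{2 a^{\frac{3}{2}}}.$$

The integral on the left is $-I$, so $I = \frac{\sqrt{\pi}}{2 a^{\frac{3}{2}}}$.

Setting $a = 4$:
$$I = \frac{\sqrt{\pi}}{16}.$$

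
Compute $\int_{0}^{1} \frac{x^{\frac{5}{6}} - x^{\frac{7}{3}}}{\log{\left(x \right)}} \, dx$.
$\log{\left(\frac{11}{20} \right)}$

Introduce a parameter $a$ in the exponent: let $I(a) = \int_{0}^{1} \frac{- x^{\frac{7}{3}} + x^{a}}{\log{\left(x \right)}} \, dx$.

Since $\dfrac{\partial}{\partial a}\,x^{a} = x^{a} \ln x$, the $\ln x$ in the denominator cancels and
$$\frac{dI}{da} = \int_{0}^{1} x^{a} \, dx = \left[\frac{x^{a+1}}{a+1}\right]_0^1 = \frac{1}{a + 1}.$$

Integrating with respect to $a$ gives $I(a) = \log{\left(\frac{3 a}{10} + \frac{3}{10} \right)} + C$.

At $a = \frac{7}{3}$ the integrand is identically $0$, so $I(\frac{7}{3}) = 0$. The closed form gives $0$, hence $C = 0$.

Setting $a = \frac{5}{6}$:
$$I = \log{\left(\frac{11}{20} \right)}.$$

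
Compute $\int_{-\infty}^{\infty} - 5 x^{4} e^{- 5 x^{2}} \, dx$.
$- \frac{3 \sqrt{5} \sqrt{\pi}}{100}$

Consider the simpler parametrised integral
$$J(a) = \int_{-\infty}^{\infty} - 5 e^{- a x^{2}} \, dx = - \frac{5 \sqrt{\pi}}{\sqrt{a}}.$$

Differentiating under the integral sign brings down a factor of $(-x^2)$:
$$\frac{dJ}{da} = \int_{-\infty}^{\infty} 5 x^{2} e^{- a x^{2}} \, dx = \frac{5 \sqrt{\pi}}{2 a^{\frac{3}{2}}}.$$

Repeating twice in total — each differentiation brings down another $(-x^2)$ — gives
$$\frac{d^{2}J}{da^{2}} = \int_{-\infty}^{\infty} - 5 x^{4} e^{- a x^{2}} \, dx = - \frac{15 \sqrt{\pi}}{4 a^{\frac{5}{2}}},$$
and the integrand here is exactly the target integrand, so $I = - \frac{15 \sqrt{\pi}}{4 a^{\frac{5}{2}}}$.

Setting $a = 5$:
$$I = - \frac{3 \sqrt{5} \sqrt{\pi}}{100}.$$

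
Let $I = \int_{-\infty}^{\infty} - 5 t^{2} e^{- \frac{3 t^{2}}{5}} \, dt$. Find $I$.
$- \frac{25 \sqrt{15} \sqrt{\pi}}{18}$

Consider the simpler parametrised integral
$$J(a) = \int_{-\infty}^{\infty} - 5 e^{- a t^{2}} \, dt = - \frac{5 \sqrt{\pi}}{\sqrt{a}}.$$

Differentiating under the integral sign brings down a factor of $(-t^2)$:
$$\frac{dJ}{da} = \int_{-\infty}^{\infty} 5 t^{2} e^{- a t^{2}} \, dt = \frac{5 \sqrt{\pi}}{2 a^{\frac{3}{2}}}.$$

The integral on the left is $-I$, so $I = - \frac{5 \sqrt{\pi}}{2 a^{\frac{3}{2}}}$.

Setting $a = \frac{3}{5}$:
$$I = - \frac{25 \sqrt{15} \sqrt{\pi}}{18}.$$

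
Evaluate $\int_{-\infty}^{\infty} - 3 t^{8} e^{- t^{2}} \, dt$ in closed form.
$- \frac{315 \sqrt{\pi}}{16}$

Start from the elementary integral
$$J(a) = \int_{-\infty}^{\infty} - 3 e^{- a t^{2}} \, dt = - \frac{3 \sqrt{\pi}}{\sqrt{a}}.$$

Differentiating under the integral sign brings down a factor of $(-t^2)$:
$$\frac{dJ}{da} = \int_{-\infty}^{\infty} 3 t^{2} e^{- a t^{2}} \, dt = \frac{3 \sqrt{\pi}}{2 a^{\frac{3}{2}}}.$$

Repeating $4$ times in total — each differentiation brings down another $(-t^2)$ — gives
$$\frac{d^{4}J}{da^{4}} = \int_{-\infty}^{\infty} - 3 t^{8} e^{- a t^{2}} \, dt = - \frac{315 \sqrt{\pi}}{16 a^{\frac{9}{2}}},$$
and the integrand here is exactly the target integrand, so $I = - \frac{315 \sqrt{\pi}}{16 a^{\frac{9}{2}}}$.

Setting $a = 1$:
$$I = - \frac{315 \sqrt{\pi}}{16}.$$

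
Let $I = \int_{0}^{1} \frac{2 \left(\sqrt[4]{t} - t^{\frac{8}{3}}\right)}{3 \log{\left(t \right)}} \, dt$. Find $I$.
$\log{\left(\frac{\sqrt[3]{11} \cdot 30^{\frac{2}{3}}}{44} \right)}$

Introduce a parameter $a$ in the exponent: let $I(a) = \int_{0}^{1} \frac{2 \left(- t^{\frac{8}{3}} + t^{a}\right)}{3 \log{\left(t \right)}} \, dt$.

Since $\dfrac{\partial}{\partial a}\,t^{a} = t^{a} \ln t$, the $\ln t$ in the denominator cancels and
$$\frac{dI}{da} = \int_{0}^{1} \frac{2}{3} t^{a} \, dt = \frac{2}{3} \left[\frac{t^{a+1}}{a+1}\right]_0^1 = \frac{2}{3 \left(a + 1\right)}.$$

Integrating with respect to $a$ gives $I(a) = \log{\left(\frac{\sqrt[3]{11} \cdot 3^{\frac{2}{3}} \left(a + 1\right)^{\frac{2}{3}}}{11} \right)} + C$.

At $a = \frac{8}{3}$ the integrand is identically $0$, so $I(\frac{8}{3}) = 0$. The closed form gives $0$, hence $C = 0$.

Setting $a = \frac{1}{4}$:
$$I = \log{\left(\frac{\sqrt[3]{11} \cdot 30^{\frac{2}{3}}}{44} \right)}.$$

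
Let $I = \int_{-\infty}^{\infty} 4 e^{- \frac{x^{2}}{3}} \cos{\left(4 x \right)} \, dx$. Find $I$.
$\frac{4 \sqrt{3} \sqrt{\pi}}{e^{12}}$

Define $I(b) = \int_{-\infty}^{\infty} 4 e^{- \frac{x^{2}}{3}} \cos{\left(b x \right)} \, dx$.

Differentiating under the integral sign,
$$I'(b) = \int_{-\infty}^{\infty} - 4 x e^{- \frac{x^{2}}{3}} \sin{\left(b x \right)} \, dx.$$

Integrate $\int_{-\infty}^{\infty} x \sin(b x)\, e^{- \frac{x^{2}}{3}}\, dx$ by parts with $u = \sin(b x)$ and $dv = x\, e^{- \frac{x^{2}}{3}}\, dx$, giving $v = - \frac{3 e^{- \frac{x^{2}}{3}}}{2}$. The boundary term vanishes and
$$\int_{-\infty}^{\infty} x \sin(b x)\, e^{- \frac{x^{2}}{3}}\, dx = \frac{3 b}{2} \int_{-\infty}^{\infty} \cos(b x)\, e^{- \frac{x^{2}}{3}}\, dx,$$
so $I'(b) = - \frac{3 b}{2}\, I(b)$.

This is a separable first-order ODE; solving with the initial condition $I(0) = \int_{-\infty}^{\infty} 4 e^{- \frac{x^{2}}{3}}\,dx = 4 \sqrt{3} \sqrt{\pi}$ gives
$$I(b) = 4 \sqrt{3} \sqrt{\pi} e^{- \frac{3 b^{2}}{4}}.$$

Setting $b = 4$:
$$I = \frac{4 \sqrt{3} \sqrt{\pi}}{e^{12}}.$$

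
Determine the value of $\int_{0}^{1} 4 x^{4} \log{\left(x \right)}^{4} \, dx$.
$\frac{96}{3125}$

Begin with the known integral
$$J(a) = \int_{0}^{1} 4 x^{a} \, dx = \frac{4}{a + 1}.$$

Differentiating under the integral sign brings down a factor of $\ln x$:
$$\frac{dJ}{da} = \int_{0}^{1} 4 x^{a} \log{\left(x \right)} \, dx = - \frac{4}{\left(a + 1\right)^{2}}.$$

Repeating $4$ times in total — each differentiation brings down another $\ln x$ — gives
$$\frac{d^{4}J}{da^{4}} = \int_{0}^{1} 4 x^{a} \log{\left(x \right)}^{4} \, dx = \frac{96}{\left(a + 1\right)^{5}},$$
and the integrand here is exactly the target integrand, so $I = \frac{96}{\left(a + 1\right)^{5}}$.

Setting $a = 4$:
$$I = \frac{96}{3125}.$$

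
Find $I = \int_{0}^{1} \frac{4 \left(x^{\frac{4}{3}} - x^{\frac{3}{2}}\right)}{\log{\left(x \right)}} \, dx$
$\log{\left(\frac{38416}{50625} \right)}$

Consider the one-parameter family: let $I(a) = \int_{0}^{1} \frac{4 \left(- x^{\frac{3}{2}} + x^{a}\right)}{\log{\left(x \right)}} \, dx$.

Since $\dfrac{\partial}{\partial a}\,x^{a} = x^{a} \ln x$, the $\ln x$ in the denominator cancels and
$$\frac{dI}{da} = \int_{0}^{1} 4 x^{a} \, dx = 4 \left[\frac{x^{a+1}}{a+1}\right]_0^1 = \frac{4}{a + 1}.$$

Integrating with respect to $a$ gives $I(a) = \log{\left(\frac{16 \left(a + 1\right)^{4}}{625} \right)} + C$.

At $a = \frac{3}{2}$ the integrand is identically $0$, so $I(\frac{3}{2}) = 0$. The closed form gives $0$, hence $C = 0$.

Setting $a = \frac{4}{3}$:
$$I = \log{\left(\frac{38416}{50625} \right)}.$$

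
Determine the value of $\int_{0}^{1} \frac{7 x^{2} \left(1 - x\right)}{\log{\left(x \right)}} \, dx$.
$\log{\left(\frac{2187}{16384} \right)}$

Consider the one-parameter family: let $I(a) = \int_{0}^{1} \frac{7 \left(- x^{3} + x^{a}\right)}{\log{\left(x \right)}} \, dx$.

Since $\dfrac{\partial}{\partial a}\,x^{a} = x^{a} \ln x$, the $\ln x$ in the denominator cancels and
$$\frac{dI}{da} = \int_{0}^{1} 7 x^{a} \, dx = 7 \left[\frac{x^{a+1}}{a+1}\right]_0^1 = \frac{7}{a + 1}.$$

Integrating with respect to $a$ gives $I(a) = \log{\left(\frac{\left(a + 1\right)^{7}}{16384} \right)} + C$.

At $a = 3$ the integrand is identically $0$, so $I(3) = 0$. The closed form gives $0$, hence $C = 0$.

Setting $a = 2$:
$$I = \log{\left(\frac{2187}{16384} \right)}.$$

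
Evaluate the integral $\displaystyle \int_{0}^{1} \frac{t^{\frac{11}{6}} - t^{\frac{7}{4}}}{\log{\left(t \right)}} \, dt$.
$- \log{\left(33 \right)} + \log{\left(34 \right)}$

Introduce a parameter $a$ in the exponent: let $I(a) = \int_{0}^{1} \frac{t^{\frac{11}{6}} - t^{a}}{\log{\left(t \right)}} \, dt$.

Since $\dfrac{\partial}{\partial a}\,t^{a} = t^{a} \ln t$, the $\ln t$ in the denominator cancels and
$$\frac{dI}{da} = \int_{0}^{1} -1 t^{a} \, dt = -1 \left[\frac{t^{a+1}}{a+1}\right]_0^1 = - \frac{1}{a + 1}.$$

Integrating with respect to $a$ gives $I(a) = - \log{\left(\frac{6 a}{17} + \frac{6}{17} \right)} + C$.

At $a = \frac{11}{6}$ the integrand is identically $0$, so $I(\frac{11}{6}) = 0$. The closed form gives $0$, hence $C = 0$.

Setting $a = \frac{7}{4}$:
$$I = - \log{\left(33 \right)} + \log{\left(34 \right)}.$$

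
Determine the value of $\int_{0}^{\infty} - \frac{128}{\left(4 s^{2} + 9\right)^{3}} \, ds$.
$- \frac{4 \pi}{81}$

Recall the elementary integral
$$J(a) = \int_{0}^{\infty} - \frac{2}{a^{2} + s^{2}} \, ds = - \frac{\pi}{a}.$$

Differentiating under the integral sign with respect to $a$,
$$\frac{dJ}{da} = \int_{0}^{\infty} \frac{4 a}{\left(a^{2} + s^{2}\right)^{2}} \, ds = \frac{\pi}{a^{2}},$$
so $\int_{0}^{\infty} - \frac{2}{\left(a^{2} + s^{2}\right)^{2}} \, ds = - \frac{\pi}{2 a^{3}}$.

Repeating — each differentiation of $1/(s^2+a^2)^j$ produces $-2ja/(s^2+a^2)^{j+1}$ — and dividing through by $-2ja$ at each step yields, after $2$ differentiations in total,
$$\int_{0}^{\infty} - \frac{2}{\left(a^{2} + s^{2}\right)^{3}} \, ds = - \frac{3 \pi}{8 a^{5}}.$$

Setting $a = \frac{3}{2}$:
$$I = - \frac{4 \pi}{81}.$$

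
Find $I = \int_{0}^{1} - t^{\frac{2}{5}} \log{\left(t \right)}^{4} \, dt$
$- \frac{75000}{16807}$

Start from the elementary integral
$$J(a) = \int_{0}^{1} - t^{a} \, dt = - \frac{1}{a + 1}.$$

Differentiating under the integral sign brings down a factor of $\ln t$:
$$\frac{dJ}{da} = \int_{0}^{1} - t^{a} \log{\left(t \right)} \, dt = \frac{1}{\left(a + 1\right)^{2}}.$$

Repeating $4$ times in total — each differentiation brings down another $\ln t$ — gives
$$\frac{d^{4}J}{da^{4}} = \int_{0}^{1} - t^{a} \log{\left(t \right)}^{4} \, dt = - \frac{24}{\left(a + 1\right)^{5}},$$
and the integrand here is exactly the target integrand, so $I = - \frac{24}{\left(a + 1\right)^{5}}$.

Setting $a = \frac{2}{5}$:
$$I = - \frac{75000}{16807}.$$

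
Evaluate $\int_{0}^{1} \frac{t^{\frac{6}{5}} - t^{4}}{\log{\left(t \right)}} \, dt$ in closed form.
$- \log{\left(\frac{25}{11} \right)}$

Replace the exponent $4$ by a parameter $a$: let $I(a) = \int_{0}^{1} \frac{t^{\frac{6}{5}} - t^{a}}{\log{\left(t \right)}} \, dt$.

Since $\dfrac{\partial}{\partial a}\,t^{a} = t^{a} \ln t$, the $\ln t$ in the denominator cancels and
$$\frac{dI}{da} = \int_{0}^{1} -1 t^{a} \, dt = -1 \left[\frac{t^{a+1}}{a+1}\right]_0^1 = - \frac{1}{a + 1}.$$

Integrating with respect to $a$ gives $I(a) = - \log{\left(\frac{5 a}{11} + \frac{5}{11} \right)} + C$.

At $a = \frac{6}{5}$ the integrand is identically $0$, so $I(\frac{6}{5}) = 0$. The closed form gives $0$, hence $C = 0$.

Setting $a = 4$:
$$I = - \log{\left(\frac{25}{11} \right)}.$$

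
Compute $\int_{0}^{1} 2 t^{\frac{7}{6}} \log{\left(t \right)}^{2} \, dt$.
$\frac{864}{2197}$

Start from the elementary integral
$$J(a) = \int_{0}^{1} 2 t^{a} \, dt = \frac{2}{a + 1}.$$

Differentiating under the integral sign brings down a factor of $\ln t$:
$$\frac{dJ}{da} = \int_{0}^{1} 2 t^{a} \log{\left(t \right)} \, dt = - \frac{2}{\left(a + 1\right)^{2}}.$$

Repeating twice in total — each differentiation brings down another $\ln t$ — gives
$$\frac{d^{2}J}{da^{2}} = \int_{0}^{1} 2 t^{a} \log{\left(t \right)}^{2} \, dt = \frac{4}{\left(a + 1\right)^{3}},$$
and the integrand here is exactly the target integrand, so $I = \frac{4}{\left(a + 1\right)^{3}}$.

Setting $a = \frac{7}{6}$:
$$I = \frac{864}{2197}.$$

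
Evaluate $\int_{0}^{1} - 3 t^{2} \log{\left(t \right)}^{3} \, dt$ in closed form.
$\frac{2}{9}$

Start from the elementary integral
$$J(a) = \int_{0}^{1} - 3 t^{a} \, dt = - \frac{3}{a + 1}.$$

Differentiating under the integral sign brings down a factor of $\ln t$:
$$\frac{dJ}{da} = \int_{0}^{1} - 3 t^{a} \log{\left(t \right)} \, dt = \frac{3}{\left(a + 1\right)^{2}}.$$

Repeating $3$ times in total — each differentiation brings down another $\ln t$ — gives
$$\frac{d^{3}J}{da^{3}} = \int_{0}^{1} - 3 t^{a} \log{\left(t \right)}^{3} \, dt = \frac{18}{\left(a + 1\right)^{4}},$$
and the integrand here is exactly the target integrand, so $I = \frac{18}{\left(a + 1\right)^{4}}$.

Setting $a = 2$:
$$I = \frac{2}{9}.$$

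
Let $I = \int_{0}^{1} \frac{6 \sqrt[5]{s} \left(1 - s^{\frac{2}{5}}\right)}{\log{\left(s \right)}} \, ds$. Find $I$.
$\log{\left(\frac{729}{4096} \right)}$

Replace the exponent $\frac{1}{5}$ by a parameter $a$: let $I(a) = \int_{0}^{1} \frac{6 \left(- s^{\frac{3}{5}} + s^{a}\right)}{\log{\left(s \right)}} \, ds$.

Since $\dfrac{\partial}{\partial a}\,s^{a} = s^{a} \ln s$, the $\ln s$ in the denominator cancels and
$$\frac{dI}{da} = \int_{0}^{1} 6 s^{a} \, ds = 6 \left[\frac{s^{a+1}}{a+1}\right]_0^1 = \frac{6}{a + 1}.$$

Integrating with respect to $a$ gives $I(a) = \log{\left(\frac{15625 \left(a + 1\right)^{6}}{262144} \right)} + C$.

At $a = \frac{3}{5}$ the integrand is identically $0$, so $I(\frac{3}{5}) = 0$. The closed form gives $0$, hence $C = 0$.

Setting $a = \frac{1}{5}$:
$$I = \log{\left(\frac{729}{4096} \right)}.$$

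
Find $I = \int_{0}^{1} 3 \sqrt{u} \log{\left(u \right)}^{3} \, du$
$- \frac{32}{9}$

Start from the elementary integral
$$J(a) = \int_{0}^{1} 3 u^{a} \, du = \frac{3}{a + 1}.$$

Differentiating under the integral sign brings down a factor of $\ln u$:
$$\frac{dJ}{da} = \int_{0}^{1} 3 u^{a} \log{\left(u \right)} \, du = - \frac{3}{\left(a + 1\right)^{2}}.$$

Repeating $3$ times in total — each differentiation brings down another $\ln u$ — gives
$$\frac{d^{3}J}{da^{3}} = \int_{0}^{1} 3 u^{a} \log{\left(u \right)}^{3} \, du = - \frac{18}{\left(a + 1\right)^{4}},$$
and the integrand here is exactly the target integrand, so $I = - \frac{18}{\left(a + 1\right)^{4}}$.

Setting $a = \frac{1}{2}$:
$$I = - \frac{32}{9}.$$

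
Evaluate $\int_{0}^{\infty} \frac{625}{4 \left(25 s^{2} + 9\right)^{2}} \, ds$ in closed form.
$\frac{125 \pi}{432}$

Start from the standard arctangent integral
$$J(a) = \int_{0}^{\infty} \frac{1}{4 \left(a^{2} + s^{2}\right)} \, ds = \frac{\pi}{8 a}.$$

Differentiating under the integral sign with respect to $a$,
$$\frac{dJ}{da} = \int_{0}^{\infty} - \frac{a}{2 \left(a^{2} + s^{2}\right)^{2}} \, ds = - \frac{\pi}{8 a^{2}},$$
so $\int_{0}^{\infty} \frac{1}{4 \left(a^{2} + s^{2}\right)^{2}} \, ds = \frac{\pi}{16 a^{3}}$.

Setting $a = \frac{3}{5}$:
$$I = \frac{125 \pi}{432}.$$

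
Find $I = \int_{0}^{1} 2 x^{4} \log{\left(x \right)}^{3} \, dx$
$- \frac{12}{625}$

Consider the simpler parametrised integral
$$J(a) = \int_{0}^{1} 2 x^{a} \, dx = \frac{2}{a + 1}.$$

Differentiating under the integral sign brings down a factor of $\ln x$:
$$\frac{dJ}{da} = \int_{0}^{1} 2 x^{a} \log{\left(x \right)} \, dx = - \frac{2}{\left(a + 1\right)^{2}}.$$

Repeating $3$ times in total — each differentiation brings down another $\ln x$ — gives
$$\frac{d^{3}J}{da^{3}} = \int_{0}^{1} 2 x^{a} \log{\left(x \right)}^{3} \, dx = - \frac{12}{\left(a + 1\right)^{4}},$$
and the integrand here is exactly the target integrand, so $I = - \frac{12}{\left(a + 1\right)^{4}}$.

Setting $a = 4$:
$$I = - \frac{12}{625}.$$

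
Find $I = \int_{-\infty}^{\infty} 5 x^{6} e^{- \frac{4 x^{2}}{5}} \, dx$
$\frac{9375 \sqrt{5} \sqrt{\pi}}{1024}$

Start from the elementary integral
$$J(a) = \int_{-\infty}^{\infty} 5 e^{- a x^{2}} \, dx = \frac{5 \sqrt{\pi}}{\sqrt{a}}.$$

Differentiating under the integral sign brings down a factor of $(-x^2)$:
$$\frac{dJ}{da} = \int_{-\infty}^{\infty} - 5 x^{2} e^{- a x^{2}} \, dx = - \frac{5 \sqrt{\pi}}{2 a^{\frac{3}{2}}}.$$

Repeating $3$ times in total — each differentiation brings down another $(-x^2)$ — gives
$$\frac{d^{3}J}{da^{3}} = \int_{-\infty}^{\infty} - 5 x^{6} e^{- a x^{2}} \, dx = - \frac{75 \sqrt{\pi}}{8 a^{\frac{7}{2}}},$$
and the integrand here is $(-1)^{3}$ times the target integrand, so $I = (-1)^{3}\,\frac{d^{3}J}{da^{3}} = \frac{75 \sqrt{\pi}}{8 a^{\frac{7}{2}}}$.

Setting $a = \frac{4}{5}$:
$$I = \frac{9375 \sqrt{5} \sqrt{\pi}}{1024}.$$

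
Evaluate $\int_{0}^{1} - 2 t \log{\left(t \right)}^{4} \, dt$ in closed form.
$- \frac{3}{2}$

Start from the elementary integral
$$J(a) = \int_{0}^{1} - 2 t^{a} \, dt = - \frac{2}{a + 1}.$$

Differentiating under the integral sign brings down a factor of $\ln t$:
$$\frac{dJ}{da} = \int_{0}^{1} - 2 t^{a} \log{\left(t \right)} \, dt = \frac{2}{\left(a + 1\right)^{2}}.$$

Repeating $4$ times in total — each differentiation brings down another $\ln t$ — gives
$$\frac{d^{4}J}{da^{4}} = \int_{0}^{1} - 2 t^{a} \log{\left(t \right)}^{4} \, dt = - \frac{48}{\left(a + 1\right)^{5}},$$
and the integrand here is exactly the target integrand, so $I = - \frac{48}{\left(a + 1\right)^{5}}$.

Setting $a = 1$:
$$I = - \frac{3}{2}.$$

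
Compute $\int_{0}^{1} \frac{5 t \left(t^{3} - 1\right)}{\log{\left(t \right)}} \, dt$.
$\log{\left(\frac{3125}{32} \right)}$

Replace the exponent $1$ by a parameter $a$: let $I(a) = \int_{0}^{1} \frac{5 \left(t^{4} - t^{a}\right)}{\log{\left(t \right)}} \, dt$.

Since $\dfrac{\partial}{\partial a}\,t^{a} = t^{a} \ln t$, the $\ln t$ in the denominator cancels and
$$\frac{dI}{da} = \int_{0}^{1} -5 t^{a} \, dt = -5 \left[\frac{t^{a+1}}{a+1}\right]_0^1 = - \frac{5}{a + 1}.$$

Integrating with respect to $a$ gives $I(a) = \log{\left(\frac{3125}{\left(a + 1\right)^{5}} \right)} + C$.

At $a = 4$ the integrand is identically $0$, so $I(4) = 0$. The closed form gives $0$, hence $C = 0$.

Setting $a = 1$:
$$I = \log{\left(\frac{3125}{32} \right)}.$$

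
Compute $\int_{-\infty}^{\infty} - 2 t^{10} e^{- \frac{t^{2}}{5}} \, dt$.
$- \frac{2953125 \sqrt{5} \sqrt{\pi}}{16}$

Begin with the known integral
$$J(a) = \int_{-\infty}^{\infty} - 2 e^{- a t^{2}} \, dt = - \frac{2 \sqrt{\pi}}{\sqrt{a}}.$$

Differentiating under the integral sign brings down a factor of $(-t^2)$:
$$\frac{dJ}{da} = \int_{-\infty}^{\infty} 2 t^{2} e^{- a t^{2}} \, dt = \frac{\sqrt{\pi}}{a^{\frac{3}{2}}}.$$

Repeating $5$ times in total — each differentiation brings down another $(-t^2)$ — gives
$$\frac{d^{5}J}{da^{5}} = \int_{-\infty}^{\infty} 2 t^{10} e^{- a t^{2}} \, dt = \frac{945 \sqrt{\pi}}{16 a^{\frac{11}{2}}},$$
and the integrand here is $(-1)^{5}$ times the target integrand, so $I = (-1)^{5}\,\frac{d^{5}J}{da^{5}} = - \frac{945 \sqrt{\pi}}{16 a^{\frac{11}{2}}}$.

Setting $a = \frac{1}{5}$:
$$I = - \frac{2953125 \sqrt{5} \sqrt{\pi}}{16}.$$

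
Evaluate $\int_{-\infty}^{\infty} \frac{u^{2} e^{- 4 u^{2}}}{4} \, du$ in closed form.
$\frac{\sqrt{\pi}}{64}$

Begin with the known integral
$$J(a) = \int_{-\infty}^{\infty} \frac{e^{- a u^{2}}}{4} \, du = \frac{\sqrt{\pi}}{4 \sqrt{a}}.$$

Differentiating under the integral sign brings down a factor of $(-u^2)$:
$$\frac{dJ}{da} = \int_{-\infty}^{\infty} - \frac{u^{2} e^{- a u^{2}}}{4} \, du = - \frac{\sqrt{\pi}}{8 a^{\frac{3}{2}}}.$$

The integral on the left is $-I$, so $I = \frac{\sqrt{\pi}}{8 a^{\frac{3}{2}}}$.

Setting $a = 4$:
$$I = \frac{\sqrt{\pi}}{64}.$$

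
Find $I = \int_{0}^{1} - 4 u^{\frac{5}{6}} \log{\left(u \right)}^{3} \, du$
$\frac{31104}{14641}$

Consider the simpler parametrised integral
$$J(a) = \int_{0}^{1} - 4 u^{a} \, du = - \frac{4}{a + 1}.$$

Differentiating under the integral sign brings down a factor of $\ln u$:
$$\frac{dJ}{da} = \int_{0}^{1} - 4 u^{a} \log{\left(u \right)} \, du = \frac{4}{\left(a + 1\right)^{2}}.$$

Repeating $3$ times in total — each differentiation brings down another $\ln u$ — gives
$$\frac{d^{3}J}{da^{3}} = \int_{0}^{1} - 4 u^{a} \log{\left(u \right)}^{3} \, du = \frac{24}{\left(a + 1\right)^{4}},$$
and the integrand here is exactly the target integrand, so $I = \frac{24}{\left(a + 1\right)^{4}}$.

Setting $a = \frac{5}{6}$:
$$I = \frac{31104}{14641}.$$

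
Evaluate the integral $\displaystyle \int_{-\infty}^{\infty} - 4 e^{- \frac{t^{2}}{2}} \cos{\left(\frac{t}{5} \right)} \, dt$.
$- \frac{4 \sqrt{2} \sqrt{\pi}}{e^{\frac{1}{50}}}$

Let $b$ denote the cosine frequency and define $I(b) = \int_{-\infty}^{\infty} - 4 e^{- \frac{t^{2}}{2}} \cos{\left(b t \right)} \, dt$.

Differentiating under the integral sign,
$$I'(b) = \int_{-\infty}^{\infty} 4 t e^{- \frac{t^{2}}{2}} \sin{\left(b t \right)} \, dt.$$

Integrate $\int_{-\infty}^{\infty} t \sin(b t)\, e^{- \frac{t^{2}}{2}}\, dt$ by parts with $u = \sin(b t)$ and $dv = t\, e^{- \frac{t^{2}}{2}}\, dt$, giving $v = - e^{- \frac{t^{2}}{2}}$. The boundary term vanishes and
$$\int_{-\infty}^{\infty} t \sin(b t)\, e^{- \frac{t^{2}}{2}}\, dt = b \int_{-\infty}^{\infty} \cos(b t)\, e^{- \frac{t^{2}}{2}}\, dt,$$
so $I'(b) = - b\, I(b)$.

This is a separable first-order ODE; solving with the initial condition $I(0) = \int_{-\infty}^{\infty} - 4 e^{- \frac{t^{2}}{2}}\,dt = - 4 \sqrt{2} \sqrt{\pi}$ gives
$$I(b) = - 4 \sqrt{2} \sqrt{\pi} e^{- \frac{b^{2}}{2}}.$$

Setting $b = \frac{1}{5}$:
$$I = - \frac{4 \sqrt{2} \sqrt{\pi}}{e^{\frac{1}{50}}}.$$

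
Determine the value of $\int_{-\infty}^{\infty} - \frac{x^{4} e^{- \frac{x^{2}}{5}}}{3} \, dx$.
$- \frac{25 \sqrt{5} \sqrt{\pi}}{4}$

Consider the simpler parametrised integral
$$J(a) = \int_{-\infty}^{\infty} - \frac{e^{- a x^{2}}}{3} \, dx = - \frac{\sqrt{\pi}}{3 \sqrt{a}}.$$

Differentiating under the integral sign brings down a factor of $(-x^2)$:
$$\frac{dJ}{da} = \int_{-\infty}^{\infty} \frac{x^{2} e^{- a x^{2}}}{3} \, dx = \frac{\sqrt{\pi}}{6 a^{\frac{3}{2}}}.$$

Repeating twice in total — each differentiation brings down another $(-x^2)$ — gives
$$\frac{d^{2}J}{da^{2}} = \int_{-\infty}^{\infty} - \frac{x^{4} e^{- a x^{2}}}{3} \, dx = - \frac{\sqrt{\pi}}{4 a^{\frac{5}{2}}},$$
and the integrand here is exactly the target integrand, so $I = - \frac{\sqrt{\pi}}{4 a^{\frac{5}{2}}}$.

Setting $a = \frac{1}{5}$:
$$I = - \frac{25 \sqrt{5} \sqrt{\pi}}{4}.$$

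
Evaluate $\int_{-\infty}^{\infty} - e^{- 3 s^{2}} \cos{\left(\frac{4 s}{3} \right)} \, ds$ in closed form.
$- \frac{\sqrt{3} \sqrt{\pi}}{3 e^{\frac{4}{27}}}$

Define $I(b) = \int_{-\infty}^{\infty} - e^{- 3 s^{2}} \cos{\left(b s \right)} \, ds$.

Differentiating under the integral sign,
$$I'(b) = \int_{-\infty}^{\infty} s e^{- 3 s^{2}} \sin{\left(b s \right)} \, ds.$$

Integrate $\int_{-\infty}^{\infty} s \sin(b s)\, e^{- 3 s^{2}}\, ds$ by parts with $u = \sin(b s)$ and $dv = s\, e^{- 3 s^{2}}\, ds$, giving $v = - \frac{e^{- 3 s^{2}}}{6}$. The boundary term vanishes and
$$\int_{-\infty}^{\infty} s \sin(b s)\, e^{- 3 s^{2}}\, ds = \frac{b}{6} \int_{-\infty}^{\infty} \cos(b s)\, e^{- 3 s^{2}}\, ds,$$
so $I'(b) = - \frac{b}{6}\, I(b)$.

This is a separable first-order ODE; solving with the initial condition $I(0) = \int_{-\infty}^{\infty} - e^{- 3 s^{2}}\,ds = - \frac{\sqrt{3} \sqrt{\pi}}{3}$ gives
$$I(b) = - \frac{\sqrt{3} \sqrt{\pi} e^{- \frac{b^{2}}{12}}}{3}.$$

Setting $b = \frac{4}{3}$:
$$I = - \frac{\sqrt{3} \sqrt{\pi}}{3 e^{\frac{4}{27}}}.$$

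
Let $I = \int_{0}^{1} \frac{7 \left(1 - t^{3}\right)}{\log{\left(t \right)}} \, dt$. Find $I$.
$- \log{\left(16384 \right)}$

Replace the exponent $3$ by a parameter $a$: let $I(a) = \int_{0}^{1} \frac{7 \left(1 - t^{a}\right)}{\log{\left(t \right)}} \, dt$.

Since $\dfrac{\partial}{\partial a}\,t^{a} = t^{a} \ln t$, the $\ln t$ in the denominator cancels and
$$\frac{dI}{da} = \int_{0}^{1} -7 t^{a} \, dt = -7 \left[\frac{t^{a+1}}{a+1}\right]_0^1 = - \frac{7}{a + 1}.$$

Integrating with respect to $a$ gives $I(a) = - 7 \log{\left(a + 1 \right)} + C$.

At $a = 0$ the integrand is identically $0$, so $I(0) = 0$. The closed form gives $0$, hence $C = 0$.

Setting $a = 3$:
$$I = - \log{\left(16384 \right)}.$$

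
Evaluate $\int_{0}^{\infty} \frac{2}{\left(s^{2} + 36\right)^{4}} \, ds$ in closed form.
$\frac{5 \pi}{4478976}$

Recall the elementary integral
$$J(a) = \int_{0}^{\infty} \frac{2}{a^{2} + s^{2}} \, ds = \frac{\pi}{a}.$$

Differentiating under the integral sign with respect to $a$,
$$\frac{dJ}{da} = \int_{0}^{\infty} - \frac{4 a}{\left(a^{2} + s^{2}\right)^{2}} \, ds = - \frac{\pi}{a^{2}},$$
so $\int_{0}^{\infty} \frac{2}{\left(a^{2} + s^{2}\right)^{2}} \, ds = \frac{\pi}{2 a^{3}}$.

Repeating — each differentiation of $1/(s^2+a^2)^j$ produces $-2ja/(s^2+a^2)^{j+1}$ — and dividing through by $-2ja$ at each step yields, after $3$ differentiations in total,
$$\int_{0}^{\infty} \frac{2}{\left(a^{2} + s^{2}\right)^{4}} \, ds = \frac{5 \pi}{16 a^{7}}.$$

Setting $a = 6$:
$$I = \frac{5 \pi}{4478976}.$$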